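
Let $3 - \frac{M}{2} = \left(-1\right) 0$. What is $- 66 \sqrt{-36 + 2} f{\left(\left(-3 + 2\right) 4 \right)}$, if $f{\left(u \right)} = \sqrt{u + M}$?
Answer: $- 132 i \sqrt{17} \approx - 544.25 i$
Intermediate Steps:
$M = 6$ ($M = 6 - 2 \left(\left(-1\right) 0\right) = 6 - 0 = 6 + 0 = 6$)
$f{\left(u \right)} = \sqrt{6 + u}$ ($f{\left(u \right)} = \sqrt{u + 6} = \sqrt{6 + u}$)
$- 66 \sqrt{-36 + 2} f{\left(\left(-3 + 2\right) 4 \right)} = - 66 \sqrt{-36 + 2} \sqrt{6 + \left(-3 + 2\right) 4} = - 66 \sqrt{-34} \sqrt{6 - 4} = - 66 i \sqrt{34} \sqrt{6 - 4} = - 66 i \sqrt{34} \sqrt{2} = - 132 i \sqrt{17}$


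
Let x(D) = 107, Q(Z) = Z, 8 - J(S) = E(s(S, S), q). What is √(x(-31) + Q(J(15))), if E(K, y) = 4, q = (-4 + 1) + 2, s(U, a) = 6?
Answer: √111 ≈ 10.536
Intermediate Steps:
q = -1 (q = -3 + 2 = -1)
J(S) = 4 (J(S) = 8 - 1*4 = 8 - 4 = 4)
√(x(-31) + Q(J(15))) = √(107 + 4) = √111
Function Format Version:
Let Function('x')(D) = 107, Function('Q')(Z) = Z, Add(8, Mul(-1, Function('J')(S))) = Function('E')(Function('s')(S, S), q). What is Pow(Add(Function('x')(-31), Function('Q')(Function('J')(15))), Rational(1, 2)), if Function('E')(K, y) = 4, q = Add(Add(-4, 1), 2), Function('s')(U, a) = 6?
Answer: Pow(111, Rational(1, 2)) ≈ 10.536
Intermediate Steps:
q = -1 (q = Add(-3, 2) = -1)
Function('J')(S) = 4 (Function('J')(S) = Add(8, Mul(-1, 4)) = Add(8, -4) = 4)
Pow(Add(Function('x')(-31), Function('Q')(Function('J')(15))), Rational(1, 2)) = Pow(Add(107, 4), Rational(1, 2)) = Pow(111, Rational(1, 2))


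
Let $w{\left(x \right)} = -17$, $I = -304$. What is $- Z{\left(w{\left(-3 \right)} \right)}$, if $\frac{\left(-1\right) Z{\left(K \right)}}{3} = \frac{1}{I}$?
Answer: $- \frac{3}{304} \approx -0.0098684$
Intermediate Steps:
$Z{\left(K \right)} = \frac{3}{304}$ ($Z{\left(K \right)} = - \frac{3}{-304} = \left(-3\right) \left(- \frac{1}{304}\right) = \frac{3}{304}$)
$- Z{\left(w{\left(-3 \right)} \right)} = \left(-1\right) \frac{3}{304} = - \frac{3}{304}$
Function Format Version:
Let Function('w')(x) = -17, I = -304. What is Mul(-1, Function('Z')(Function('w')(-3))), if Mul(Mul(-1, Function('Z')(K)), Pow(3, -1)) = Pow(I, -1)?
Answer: Rational(-3, 304) ≈ -0.0098684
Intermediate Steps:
Function('Z')(K) = Rational(3, 304) (Function('Z')(K) = Mul(-3, Pow(-304, -1)) = Mul(-3, Rational(-1, 304)) = Rational(3, 304))
Mul(-1, Function('Z')(Function('w')(-3))) = Mul(-1, Rational(3, 304)) = Rational(-3, 304)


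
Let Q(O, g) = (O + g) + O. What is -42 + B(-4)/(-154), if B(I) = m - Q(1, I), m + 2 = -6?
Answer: -3231/77 ≈ -41.961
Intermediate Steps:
m = -8 (m = -2 - 6 = -8)
Q(O, g) = g + 2*O
B(I) = -10 - I (B(I) = -8 - (I + 2*1) = -8 - (I + 2) = -8 - (2 + I) = -8 + (-2 - I) = -10 - I)
-42 + B(-4)/(-154) = -42 + (-10 - 1*(-4))/(-154) = -42 - (-10 + 4)/154 = -42 - 1/154*(-6) = -42 + 3/77 = -3231/77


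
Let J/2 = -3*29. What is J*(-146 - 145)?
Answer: 50634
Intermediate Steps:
J = -174 (J = 2*(-3*29) = 2*(-87) = -174)
J*(-146 - 145) = -174*(-146 - 145) = -174*(-291) = 50634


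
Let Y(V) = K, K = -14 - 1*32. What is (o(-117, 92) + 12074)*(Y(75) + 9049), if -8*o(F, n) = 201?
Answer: 867808173/8 ≈ 1.0848e+8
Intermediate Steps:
K = -46 (K = -14 - 32 = -46)
Y(V) = -46
o(F, n) = -201/8 (o(F, n) = -1/8*201 = -201/8)
(o(-117, 92) + 12074)*(Y(75) + 9049) = (-201/8 + 12074)*(-46 + 9049) = (96391/8)*9003 = 867808173/8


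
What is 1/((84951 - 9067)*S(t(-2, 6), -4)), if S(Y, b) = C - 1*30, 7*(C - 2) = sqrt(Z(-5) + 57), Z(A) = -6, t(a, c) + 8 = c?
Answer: -343/727822415 - 7*sqrt(51)/2911289660 ≈ -4.8844e-7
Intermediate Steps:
t(a, c) = -8 + c
C = 2 + sqrt(51)/7 (C = 2 + sqrt(-6 + 57)/7 = 2 + sqrt(51)/7 ≈ 3.0202)
S(Y, b) = -28 + sqrt(51)/7 (S(Y, b) = (2 + sqrt(51)/7) - 1*30 = (2 + sqrt(51)/7) - 30 = -28 + sqrt(51)/7)
1/((84951 - 9067)*S(t(-2, 6), -4)) = 1/((84951 - 9067)*(-28 + sqrt(51)/7)) = 1/(75884*(-28 + sqrt(51)/7))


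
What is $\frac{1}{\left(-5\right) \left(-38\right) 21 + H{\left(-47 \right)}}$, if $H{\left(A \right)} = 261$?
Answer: $\frac{1}{4251} \approx 0.00023524$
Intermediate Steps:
$\frac{1}{\left(-5\right) \left(-38\right) 21 + H{\left(-47 \right)}} = \frac{1}{\left(-5\right) \left(-38\right) 21 + 261} = \frac{1}{190 \cdot 21 + 261} = \frac{1}{3990 + 261} = \frac{1}{4251}$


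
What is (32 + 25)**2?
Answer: 3249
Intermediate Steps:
(32 + 25)**2 = 57**2 = 3249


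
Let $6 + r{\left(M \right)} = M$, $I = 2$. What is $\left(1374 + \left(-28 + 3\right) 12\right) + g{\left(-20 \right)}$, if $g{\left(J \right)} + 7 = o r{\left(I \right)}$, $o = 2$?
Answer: $1059$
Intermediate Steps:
$r{\left(M \right)} = -6 + M$
$g{\left(J \right)} = -15$ ($g{\left(J \right)} = -7 + 2 \left(-6 + 2\right) = -7 + 2 \left(-4\right) = -7 - 8 = -15$)
$\left(1374 + \left(-28 + 3\right) 12\right) + g{\left(-20 \right)} = \left(1374 + \left(-28 + 3\right) 12\right) - 15 = \left(1374 - 300\right) - 15 = 1074 - 15 = 1059$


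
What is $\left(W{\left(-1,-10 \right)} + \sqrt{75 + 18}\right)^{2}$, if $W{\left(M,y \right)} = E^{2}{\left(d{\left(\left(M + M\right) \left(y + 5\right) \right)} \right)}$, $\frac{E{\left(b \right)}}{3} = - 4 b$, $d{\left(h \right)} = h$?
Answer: $\left(14400 + \sqrt{93}\right)^{2} \approx 2.0764 \cdot 10^{8}$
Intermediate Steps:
$E{\left(b \right)} = - 12 b$ ($E{\left(b \right)} = 3 \left(- 4 b\right) = - 12 b$)
$W{\left(M,y \right)} = 576 M^{2} \left(5 + y\right)^{2}$ ($W{\left(M,y \right)} = \left(- 12 \left(M + M\right) \left(y + 5\right)\right)^{2} = \left(- 12 \cdot 2 M \left(5 + y\right)\right)^{2} = \left(- 24 M \left(5 + y\right)\right)^{2} = 576 M^{2} \left(5 + y\right)^{2}$)
$\left(W{\left(-1,-10 \right)} + \sqrt{75 + 18}\right)^{2} = \left(576 \left(-1\right)^{2} \left(5 - 10\right)^{2} + \sqrt{75 + 18}\right)^{2} = \left(576 \cdot 1 \left(-5\right)^{2} + \sqrt{93}\right)^{2} = \left(576 \cdot 1 \cdot 25 + \sqrt{93}\right)^{2} = \left(14400 + \sqrt{93}\right)^{2}$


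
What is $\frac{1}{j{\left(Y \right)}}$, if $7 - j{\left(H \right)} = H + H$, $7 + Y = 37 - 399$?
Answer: $\frac{1}{745} \approx 0.0013423$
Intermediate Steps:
$Y = -369$ ($Y = -7 + \left(37 - 399\right) = -7 - 362 = -369$)
$j{\left(H \right)} = 7 - 2 H$ ($j{\left(H \right)} = 7 - \left(H + H\right) = 7 - 2 H$)
$\frac{1}{j{\left(Y \right)}} = \frac{1}{7 - -738} = \frac{1}{7 + 738} = \frac{1}{745}$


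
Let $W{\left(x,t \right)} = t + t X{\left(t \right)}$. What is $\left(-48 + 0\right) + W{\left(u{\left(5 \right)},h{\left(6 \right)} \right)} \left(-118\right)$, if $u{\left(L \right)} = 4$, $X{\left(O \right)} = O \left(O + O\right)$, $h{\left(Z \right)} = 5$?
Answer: $-30138$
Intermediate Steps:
$X{\left(O \right)} = 2 O^{2}$ ($X{\left(O \right)} = O 2 O = 2 O^{2}$)
$W{\left(x,t \right)} = t + 2 t^{3}$ ($W{\left(x,t \right)} = t + t 2 t^{2} = t + 2 t^{3}$)
$\left(-48 + 0\right) + W{\left(u{\left(5 \right)},h{\left(6 \right)} \right)} \left(-118\right) = \left(-48 + 0\right) + \left(5 + 2 \cdot 5^{3}\right) \left(-118\right) = -48 + \left(5 + 2 \cdot 125\right) \left(-118\right) = -48 + \left(5 + 250\right) \left(-118\right) = -48 + 255 \left(-118\right) = -48 - 30090 = -30138$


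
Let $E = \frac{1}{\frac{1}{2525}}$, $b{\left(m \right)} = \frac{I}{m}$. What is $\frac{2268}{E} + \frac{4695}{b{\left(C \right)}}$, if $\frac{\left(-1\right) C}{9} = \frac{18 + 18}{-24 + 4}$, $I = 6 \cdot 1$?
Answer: $\frac{64020861}{5050} \approx 12677.0$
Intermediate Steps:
$I = 6$
$C = \frac{81}{5}$ ($C = - 9 \frac{18 + 18}{-24 + 4} = - 9 \frac{36}{-20} = - 9 \cdot 36 \left(- \frac{1}{20}\right) = \left(-9\right) \left(- \frac{9}{5}\right) = \frac{81}{5} \approx 16.2$)
$b{\left(m \right)} = \frac{6}{m}$
$E = 2525$ ($E = \frac{1}{\frac{1}{2525}} = 2525$)
$\frac{2268}{E} + \frac{4695}{b{\left(C \right)}} = \frac{2268}{2525} + \frac{4695}{6 \frac{1}{\frac{81}{5}}} = 2268 \cdot \frac{1}{2525} + \frac{4695}{6 \cdot \frac{5}{81}} = \frac{2268}{2525} + \frac{4695}{\frac{10}{27}} = \frac{2268}{2525} + 4695 \cdot \frac{27}{10} = \frac{2268}{2525} + \frac{25353}{2} = \frac{64020861}{5050}$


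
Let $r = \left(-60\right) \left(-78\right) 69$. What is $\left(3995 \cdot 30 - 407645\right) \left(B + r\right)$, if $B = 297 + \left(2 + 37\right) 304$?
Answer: $-96432334035$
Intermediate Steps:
$B = 12153$ ($B = 297 + 39 \cdot 304 = 297 + 11856 = 12153$)
$r = 322920$ ($r = 4680 \cdot 69 = 322920$)
$\left(3995 \cdot 30 - 407645\right) \left(B + r\right) = \left(3995 \cdot 30 - 407645\right) \left(12153 + 322920\right) = \left(119850 - 407645\right) 335073 = \left(-287795\right) 335073 = -96432334035$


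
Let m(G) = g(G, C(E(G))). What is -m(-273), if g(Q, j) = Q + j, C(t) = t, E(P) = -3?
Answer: 276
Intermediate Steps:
m(G) = -3 + G (m(G) = G - 3 = -3 + G)
-m(-273) = -(-3 - 273) = -1*(-276) = 276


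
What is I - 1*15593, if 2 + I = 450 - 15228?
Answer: -30373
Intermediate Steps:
I = -14780 (I = -2 + (450 - 15228) = -2 - 14778 = -14780)
I - 1*15593 = -14780 - 1*15593 = -14780 - 15593 = -30373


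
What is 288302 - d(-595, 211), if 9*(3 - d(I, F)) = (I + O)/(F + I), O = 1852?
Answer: 332120029/1152 ≈ 2.8830e+5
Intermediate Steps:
d(I, F) = 3 - (1852 + I)/(9*(F + I)) (d(I, F) = 3 - (I + 1852)/(9*(F + I)) = 3 - (1852 + I)/(9*(F + I)))
288302 - d(-595, 211) = 288302 - (-1852 + 26*(-595) + 27*211)/(9*(211 - 595)) = 288302 - (-1852 - 15470 + 5697)/(9*(-384)) = 288302 - (-1)*(-11625)/(9*384) = 288302 - 1*3875/1152 = 288302 - 3875/1152 = 332120029/1152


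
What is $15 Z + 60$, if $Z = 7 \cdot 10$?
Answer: $1110$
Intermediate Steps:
$Z = 70$
$15 Z + 60 = 15 \cdot 70 + 60 = 1050 + 60 = 1110$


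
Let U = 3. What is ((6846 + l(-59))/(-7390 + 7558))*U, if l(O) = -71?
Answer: 6775/56 ≈ 120.98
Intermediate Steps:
((6846 + l(-59))/(-7390 + 7558))*U = ((6846 - 71)/(-7390 + 7558))*3 = (6775/168)*3 = 6775/56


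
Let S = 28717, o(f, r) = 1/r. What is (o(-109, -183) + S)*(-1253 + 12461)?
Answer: 19633464560/61 ≈ 3.2186e+8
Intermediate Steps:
(o(-109, -183) + S)*(-1253 + 12461) = (1/(-183) + 28717)*(-1253 + 12461) = (-1/183 + 28717)*11208 = (5255210/183)*11208 = 19633464560/61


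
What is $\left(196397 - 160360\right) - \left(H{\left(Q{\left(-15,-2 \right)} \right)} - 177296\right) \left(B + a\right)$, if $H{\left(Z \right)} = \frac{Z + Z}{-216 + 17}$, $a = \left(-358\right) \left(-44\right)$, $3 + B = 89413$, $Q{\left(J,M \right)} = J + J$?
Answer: $\frac{3710316450091}{199} \approx 1.8645 \cdot 10^{10}$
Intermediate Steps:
$Q{\left(J,M \right)} = 2 J$
$B = 89410$ ($B = -3 + 89413 = 89410$)
$a = 15752$
$H{\left(Z \right)} = - \frac{2 Z}{199}$ ($H{\left(Z \right)} = \frac{2 Z}{-199} = 2 Z \left(- \frac{1}{199}\right) = - \frac{2 Z}{199}$)
$\left(196397 - 160360\right) - \left(H{\left(Q{\left(-15,-2 \right)} \right)} - 177296\right) \left(B + a\right) = \left(196397 - 160360\right) - \left(- \frac{2 \cdot 2 \left(-15\right)}{199} - 177296\right) \left(89410 + 15752\right) = \left(196397 - 160360\right) - \left(\left(- \frac{2}{199}\right) \left(-30\right) - 177296\right) 105162 = 36037 - \left(\frac{60}{199} - 177296\right) 105162 = 36037 - \left(- \frac{35281844}{199}\right) 105162 = 36037 - - \frac{3710309278728}{199} = 36037 + \frac{3710309278728}{199} = \frac{3710316450091}{199}$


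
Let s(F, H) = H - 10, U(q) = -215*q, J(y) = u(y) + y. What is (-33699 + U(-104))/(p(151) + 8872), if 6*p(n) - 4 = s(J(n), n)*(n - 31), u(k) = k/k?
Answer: -34017/35078 ≈ -0.96975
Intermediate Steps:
u(k) = 1
J(y) = 1 + y
s(F, H) = -10 + H
p(n) = ⅔ + (-31 + n)*(-10 + n)/6 (p(n) = ⅔ + ((-10 + n)*(n - 31))/6 = ⅔ + ((-10 + n)*(-31 + n))/6 = ⅔ + ((-31 + n)*(-10 + n))/6 = ⅔ + (-31 + n)*(-10 + n)/6)
(-33699 + U(-104))/(p(151) + 8872) = (-33699 - 215*(-104))/((157/3 - 41/6*151 + (⅙)*151²) + 8872) = (-33699 + 22360)/((157/3 - 6191/6 + (⅙)*22801) + 8872) = -11339/((157/3 - 6191/6 + 22801/6) + 8872) = -11339/(8462/3 + 8872) = -11339/35078/3 = -11339*3/35078 = -34017/35078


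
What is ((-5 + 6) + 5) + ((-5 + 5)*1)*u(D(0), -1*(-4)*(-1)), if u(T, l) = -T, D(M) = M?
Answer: 6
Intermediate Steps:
((-5 + 6) + 5) + ((-5 + 5)*1)*u(D(0), -1*(-4)*(-1)) = ((-5 + 6) + 5) + ((-5 + 5)*1)*(-1*0) = (1 + 5) + (0*1)*0 = 6 + 0*0 = 6 + 0 = 6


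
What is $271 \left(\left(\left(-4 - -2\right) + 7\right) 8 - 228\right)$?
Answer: $-50948$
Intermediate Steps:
$271 \left(\left(\left(-4 - -2\right) + 7\right) 8 - 228\right) = 271 \left(\left(\left(-4 + 2\right) + 7\right) 8 - 228\right) = 271 \left(\left(-2 + 7\right) 8 - 228\right) = 271 \left(5 \cdot 8 - 228\right) = 271 \left(40 - 228\right) = 271 \left(-188\right) = -50948$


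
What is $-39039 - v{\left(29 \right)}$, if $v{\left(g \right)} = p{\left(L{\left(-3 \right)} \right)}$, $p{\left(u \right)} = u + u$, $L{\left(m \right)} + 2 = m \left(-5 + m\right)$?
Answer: $-39083$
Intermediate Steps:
$L{\left(m \right)} = -2 + m \left(-5 + m\right)$
$p{\left(u \right)} = 2 u$
$v{\left(g \right)} = 44$ ($v{\left(g \right)} = 2 \left(-2 + \left(-3\right)^{2} - -15\right) = 2 \left(-2 + 9 + 15\right) = 2 \cdot 22 = 44$)
$-39039 - v{\left(29 \right)} = -39039 - 44 = -39083$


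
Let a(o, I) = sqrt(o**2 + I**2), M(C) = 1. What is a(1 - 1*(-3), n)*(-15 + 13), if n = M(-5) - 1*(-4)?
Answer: -2*sqrt(41) ≈ -12.806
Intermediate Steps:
n = 5 (n = 1 - 1*(-4) = 1 + 4 = 5)
a(o, I) = sqrt(I**2 + o**2)
a(1 - 1*(-3), n)*(-15 + 13) = sqrt(5**2 + (1 - 1*(-3))**2)*(-15 + 13) = sqrt(25 + (1 + 3)**2)*(-2) = sqrt(25 + 4**2)*(-2) = sqrt(25 + 16)*(-2) = sqrt(41)*(-2) = -2*sqrt(41)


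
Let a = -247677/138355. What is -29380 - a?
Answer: -4064622223/138355 ≈ -29378.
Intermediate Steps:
a = -247677/138355 (a = -247677*1/138355 = -247677/138355 ≈ -1.7902)
-29380 - a = -29380 - 1*(-247677/138355) = -29380 + 247677/138355 = -4064622223/138355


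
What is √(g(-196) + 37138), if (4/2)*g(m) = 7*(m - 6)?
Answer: √36431 ≈ 190.87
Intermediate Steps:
g(m) = -21 + 7*m/2 (g(m) = (7*(m - 6))/2 = (7*(-6 + m))/2 = (-42 + 7*m)/2 = -21 + 7*m/2)
√(g(-196) + 37138) = √((-21 + (7/2)*(-196)) + 37138) = √((-21 - 686) + 37138) = √(-707 + 37138) = √36431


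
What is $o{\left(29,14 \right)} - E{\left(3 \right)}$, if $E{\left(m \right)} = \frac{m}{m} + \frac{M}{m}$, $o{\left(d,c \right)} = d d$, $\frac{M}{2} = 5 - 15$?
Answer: $\frac{2540}{3} \approx 846.67$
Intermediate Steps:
$M = -20$ ($M = 2 \left(5 - 15\right) = 2 \left(-10\right) = -20$)
$o{\left(d,c \right)} = d^{2}$
$E{\left(m \right)} = 1 - \frac{20}{m}$ ($E{\left(m \right)} = \frac{m}{m} - \frac{20}{m} = 1 - \frac{20}{m}$)
$o{\left(29,14 \right)} - E{\left(3 \right)} = 29^{2} - \frac{-20 + 3}{3} = 841 - \frac{1}{3} \left(-17\right) = 841 - - \frac{17}{3} = 841 + \frac{17}{3} = \frac{2540}{3}$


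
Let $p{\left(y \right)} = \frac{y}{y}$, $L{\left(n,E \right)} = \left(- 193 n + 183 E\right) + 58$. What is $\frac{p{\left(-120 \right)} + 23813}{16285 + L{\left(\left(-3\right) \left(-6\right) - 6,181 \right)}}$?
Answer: $\frac{11907}{23575} \approx 0.50507$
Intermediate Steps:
$L{\left(n,E \right)} = 58 - 193 n + 183 E$
$p{\left(y \right)} = 1$
$\frac{p{\left(-120 \right)} + 23813}{16285 + L{\left(\left(-3\right) \left(-6\right) - 6,181 \right)}} = \frac{1 + 23813}{16285 + \left(58 - 193 \left(\left(-3\right) \left(-6\right) - 6\right) + 183 \cdot 181\right)} = \frac{23814}{16285 + \left(58 - 193 \left(18 - 6\right) + 33123\right)} = \frac{23814}{16285 + \left(58 - 2316 + 33123\right)} = \frac{23814}{16285 + 30865} = \frac{23814}{47150} = 23814 \cdot \frac{1}{47150} = \frac{11907}{23575}$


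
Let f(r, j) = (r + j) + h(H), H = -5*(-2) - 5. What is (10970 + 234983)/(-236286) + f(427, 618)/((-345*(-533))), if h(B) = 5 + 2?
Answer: -14992831511/14483150370 ≈ -1.0352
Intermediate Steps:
H = 5 (H = 10 - 5 = 5)
h(B) = 7
f(r, j) = 7 + j + r (f(r, j) = (r + j) + 7 = (j + r) + 7 = 7 + j + r)
(10970 + 234983)/(-236286) + f(427, 618)/((-345*(-533))) = (10970 + 234983)/(-236286) + (7 + 618 + 427)/((-345*(-533))) = 245953*(-1/236286) + 1052/183885 = -245953/236286 + 1052*(1/183885) = -245953/236286 + 1052/183885 = -14992831511/14483150370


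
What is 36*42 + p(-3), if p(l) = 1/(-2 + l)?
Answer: 7559/5 ≈ 1511.8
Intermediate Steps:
36*42 + p(-3) = 36*42 + 1/(-2 - 3) = 1512 + 1/(-5) = 1512 - 1/5 = 7559/5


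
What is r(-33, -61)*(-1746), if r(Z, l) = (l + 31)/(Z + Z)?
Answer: -8730/11 ≈ -793.64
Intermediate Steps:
r(Z, l) = (31 + l)/(2*Z) (r(Z, l) = (31 + l)/((2*Z)) = (31 + l)*(1/(2*Z)) = (31 + l)/(2*Z))
r(-33, -61)*(-1746) = ((1/2)*(31 - 61)/(-33))*(-1746) = ((1/2)*(-1/33)*(-30))*(-1746) = (5/11)*(-1746) = -8730/11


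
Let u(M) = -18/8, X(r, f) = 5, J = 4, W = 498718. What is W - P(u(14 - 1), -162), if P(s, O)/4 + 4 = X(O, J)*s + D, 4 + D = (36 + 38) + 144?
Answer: 497923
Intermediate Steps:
D = 214 (D = -4 + ((36 + 38) + 144) = -4 + (74 + 144) = -4 + 218 = 214)
u(M) = -9/4 (u(M) = -18*1/8 = -9/4)
P(s, O) = 840 + 20*s (P(s, O) = -16 + 4*(5*s + 214) = -16 + 4*(214 + 5*s) = -16 + (856 + 20*s) = 840 + 20*s)
W - P(u(14 - 1), -162) = 498718 - (840 + 20*(-9/4)) = 498718 - (840 - 45) = 498718 - 1*795 = 498718 - 795 = 497923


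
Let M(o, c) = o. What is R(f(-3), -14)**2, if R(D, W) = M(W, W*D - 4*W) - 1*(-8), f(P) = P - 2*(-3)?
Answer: 36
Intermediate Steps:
f(P) = 6 + P (f(P) = P + 6 = 6 + P)
R(D, W) = 8 + W (R(D, W) = W - 1*(-8) = W + 8 = 8 + W)
R(f(-3), -14)**2 = (8 - 14)**2 = (-6)**2 = 36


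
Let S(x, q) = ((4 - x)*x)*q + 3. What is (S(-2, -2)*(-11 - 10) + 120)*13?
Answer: -5811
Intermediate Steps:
S(x, q) = 3 + q*x*(4 - x) (S(x, q) = (x*(4 - x))*q + 3 = q*x*(4 - x) + 3 = 3 + q*x*(4 - x))
(S(-2, -2)*(-11 - 10) + 120)*13 = ((3 - 1*(-2)*(-2)² + 4*(-2)*(-2))*(-11 - 10) + 120)*13 = ((3 - 1*(-2)*4 + 16)*(-21) + 120)*13 = ((3 + 8 + 16)*(-21) + 120)*13 = (27*(-21) + 120)*13 = (-567 + 120)*13 = -447*13 = -5811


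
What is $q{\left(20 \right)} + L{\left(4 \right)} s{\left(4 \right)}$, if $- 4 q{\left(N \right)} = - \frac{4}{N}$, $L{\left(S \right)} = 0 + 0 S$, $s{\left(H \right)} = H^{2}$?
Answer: $\frac{1}{20} \approx 0.05$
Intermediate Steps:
$L{\left(S \right)} = 0$ ($L{\left(S \right)} = 0 + 0 = 0$)
$q{\left(N \right)} = \frac{1}{N}$ ($q{\left(N \right)} = - \frac{\left(-4\right) \frac{1}{N}}{4} = \frac{1}{N}$)
$q{\left(20 \right)} + L{\left(4 \right)} s{\left(4 \right)} = \frac{1}{20} + 0 \cdot 4^{2} = \frac{1}{20} + 0 \cdot 16 = \frac{1}{20} + 0 = \frac{1}{20}$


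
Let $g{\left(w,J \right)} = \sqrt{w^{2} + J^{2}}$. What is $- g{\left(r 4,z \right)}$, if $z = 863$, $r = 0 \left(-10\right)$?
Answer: $-863$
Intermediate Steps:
$r = 0$
$g{\left(w,J \right)} = \sqrt{J^{2} + w^{2}}$
$- g{\left(r 4,z \right)} = - \sqrt{863^{2} + \left(0 \cdot 4\right)^{2}} = - \sqrt{744769 + 0^{2}} = - \sqrt{744769 + 0} = - \sqrt{744769} = \left(-1\right) 863 = -863$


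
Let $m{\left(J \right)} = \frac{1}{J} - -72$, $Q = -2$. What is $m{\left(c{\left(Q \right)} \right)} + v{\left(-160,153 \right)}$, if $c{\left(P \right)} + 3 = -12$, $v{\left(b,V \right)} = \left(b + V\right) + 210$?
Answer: $\frac{4124}{15} \approx 274.93$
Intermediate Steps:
$v{\left(b,V \right)} = 210 + V + b$ ($v{\left(b,V \right)} = \left(V + b\right) + 210 = 210 + V + b$)
$c{\left(P \right)} = -15$ ($c{\left(P \right)} = -3 - 12 = -15$)
$m{\left(J \right)} = 72 + \frac{1}{J}$ ($m{\left(J \right)} = \frac{1}{J} + 72 = 72 + \frac{1}{J}$)
$m{\left(c{\left(Q \right)} \right)} + v{\left(-160,153 \right)} = \left(72 + \frac{1}{-15}\right) + \left(210 + 153 - 160\right) = \left(72 - \frac{1}{15}\right) + 203 = \frac{1079}{15} + 203 = \frac{4124}{15}$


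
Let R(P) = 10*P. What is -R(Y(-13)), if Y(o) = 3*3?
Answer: -90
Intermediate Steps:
Y(o) = 9
-R(Y(-13)) = -10*9 = -1*90 = -90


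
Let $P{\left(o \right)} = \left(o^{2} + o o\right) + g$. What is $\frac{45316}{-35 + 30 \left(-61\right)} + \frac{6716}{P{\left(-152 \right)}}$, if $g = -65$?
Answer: $- \frac{2078490848}{86056695} \approx -24.153$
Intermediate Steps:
$P{\left(o \right)} = -65 + 2 o^{2}$ ($P{\left(o \right)} = \left(o^{2} + o o\right) - 65 = \left(o^{2} + o^{2}\right) - 65 = 2 o^{2} - 65 = -65 + 2 o^{2}$)
$\frac{45316}{-35 + 30 \left(-61\right)} + \frac{6716}{P{\left(-152 \right)}} = \frac{45316}{-35 + 30 \left(-61\right)} + \frac{6716}{-65 + 2 \left(-152\right)^{2}} = \frac{45316}{-35 - 1830} + \frac{6716}{-65 + 2 \cdot 23104} = \frac{45316}{-1865} + \frac{6716}{-65 + 46208} = 45316 \left(- \frac{1}{1865}\right) + \frac{6716}{46143} = - \frac{45316}{1865} + 6716 \cdot \frac{1}{46143} = - \frac{45316}{1865} + \frac{6716}{46143} = - \frac{2078490848}{86056695}$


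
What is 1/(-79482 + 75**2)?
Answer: -1/73857 ≈ -1.3540e-5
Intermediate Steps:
1/(-79482 + 75**2) = 1/(-79482 + 5625) = 1/(-73857) = -1/73857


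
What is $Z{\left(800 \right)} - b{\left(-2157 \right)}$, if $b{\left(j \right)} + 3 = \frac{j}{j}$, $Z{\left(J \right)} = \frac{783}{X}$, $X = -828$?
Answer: $\frac{97}{92} \approx 1.0543$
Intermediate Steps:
$Z{\left(J \right)} = - \frac{87}{92}$ ($Z{\left(J \right)} = \frac{783}{-828} = 783 \left(- \frac{1}{828}\right) = - \frac{87}{92}$)
$b{\left(j \right)} = -2$ ($b{\left(j \right)} = -3 + \frac{j}{j} = -3 + 1 = -2$)
$Z{\left(800 \right)} - b{\left(-2157 \right)} = - \frac{87}{92} - -2 = - \frac{87}{92} + 2 = \frac{97}{92}$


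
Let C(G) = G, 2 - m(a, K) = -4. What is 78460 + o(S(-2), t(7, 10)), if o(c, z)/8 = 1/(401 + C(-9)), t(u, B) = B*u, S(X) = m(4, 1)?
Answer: 3844541/49 ≈ 78460.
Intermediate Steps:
m(a, K) = 6 (m(a, K) = 2 - 1*(-4) = 2 + 4 = 6)
S(X) = 6
o(c, z) = 1/49 (o(c, z) = 8/(401 - 9) = 8/392 = 8*(1/392) = 1/49)
78460 + o(S(-2), t(7, 10)) = 78460 + 1/49 = 3844541/49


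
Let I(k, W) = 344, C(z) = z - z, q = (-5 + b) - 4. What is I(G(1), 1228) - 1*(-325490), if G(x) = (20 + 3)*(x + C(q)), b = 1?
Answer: 325834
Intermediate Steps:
q = -8 (q = (-5 + 1) - 4 = -4 - 4 = -8)
C(z) = 0
G(x) = 23*x (G(x) = (20 + 3)*(x + 0) = 23*x)
I(G(1), 1228) - 1*(-325490) = 344 - 1*(-325490) = 344 + 325490 = 325834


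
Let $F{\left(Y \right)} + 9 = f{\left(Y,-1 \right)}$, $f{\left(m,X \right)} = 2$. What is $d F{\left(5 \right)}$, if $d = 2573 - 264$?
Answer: $-16163$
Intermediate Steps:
$F{\left(Y \right)} = -7$ ($F{\left(Y \right)} = -9 + 2 = -7$)
$d = 2309$ ($d = 2573 - 264 = 2309$)
$d F{\left(5 \right)} = 2309 \left(-7\right) = -16163$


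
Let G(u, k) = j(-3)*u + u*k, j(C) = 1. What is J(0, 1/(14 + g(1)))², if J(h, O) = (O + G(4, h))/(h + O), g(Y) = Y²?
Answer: 3721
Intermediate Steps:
G(u, k) = u + k*u (G(u, k) = 1*u + u*k = u + k*u)
J(h, O) = (4 + O + 4*h)/(O + h) (J(h, O) = (O + 4*(1 + h))/(h + O) = (O + (4 + 4*h))/(O + h) = (4 + O + 4*h)/(O + h))
J(0, 1/(14 + g(1)))² = ((4 + 1/(14 + 1²) + 4*0)/(1/(14 + 1²) + 0))² = ((4 + 1/(14 + 1) + 0)/(1/(14 + 1) + 0))² = ((4 + 1/15 + 0)/(1/15 + 0))² = ((61/15)/(1/15))² = (15*(61/15))² = 61² = 3721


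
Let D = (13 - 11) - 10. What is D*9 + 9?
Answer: -63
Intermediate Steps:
D = -8 (D = 2 - 10 = -8)
D*9 + 9 = -8*9 + 9 = -72 + 9 = -63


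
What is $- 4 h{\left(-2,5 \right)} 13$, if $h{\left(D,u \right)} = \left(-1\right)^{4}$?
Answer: $-52$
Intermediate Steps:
$h{\left(D,u \right)} = 1$
$- 4 h{\left(-2,5 \right)} 13 = \left(-4\right) 1 \cdot 13 = \left(-4\right) 13 = -52$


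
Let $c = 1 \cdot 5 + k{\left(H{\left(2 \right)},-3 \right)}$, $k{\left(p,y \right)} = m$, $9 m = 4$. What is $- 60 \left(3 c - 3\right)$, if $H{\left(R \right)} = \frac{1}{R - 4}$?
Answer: $-800$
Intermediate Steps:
$H{\left(R \right)} = \frac{1}{-4 + R}$
$m = \frac{4}{9}$ ($m = \frac{1}{9} \cdot 4 = \frac{4}{9} \approx 0.44444$)
$k{\left(p,y \right)} = \frac{4}{9}$
$c = \frac{49}{9}$ ($c = 1 \cdot 5 + \frac{4}{9} = 5 + \frac{4}{9} = \frac{49}{9} \approx 5.4444$)
$- 60 \left(3 c - 3\right) = - 60 \left(3 \cdot \frac{49}{9} - 3\right) = - 60 \left(\frac{49}{3} - 3\right) = \left(-60\right) \frac{40}{3} = -800$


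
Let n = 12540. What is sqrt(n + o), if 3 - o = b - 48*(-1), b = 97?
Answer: sqrt(12398) ≈ 111.35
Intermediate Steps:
o = -142 (o = 3 - (97 - 48*(-1)) = 3 - (97 + 48) = 3 - 1*145 = 3 - 145 = -142)
sqrt(n + o) = sqrt(12540 - 142) = sqrt(12398)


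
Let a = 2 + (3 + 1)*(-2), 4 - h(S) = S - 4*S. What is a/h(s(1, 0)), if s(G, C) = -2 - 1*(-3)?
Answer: -6/7 ≈ -0.85714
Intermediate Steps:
s(G, C) = 1 (s(G, C) = -2 + 3 = 1)
h(S) = 4 + 3*S (h(S) = 4 - (S - 4*S) = 4 - (-3)*S = 4 + 3*S)
a = -6 (a = 2 + 4*(-2) = 2 - 8 = -6)
a/h(s(1, 0)) = -6/(4 + 3*1) = -6/(4 + 3) = -6/7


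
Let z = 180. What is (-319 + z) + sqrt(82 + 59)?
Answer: -139 + sqrt(141) ≈ -127.13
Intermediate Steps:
(-319 + z) + sqrt(82 + 59) = (-319 + 180) + sqrt(82 + 59) = -139 + sqrt(141)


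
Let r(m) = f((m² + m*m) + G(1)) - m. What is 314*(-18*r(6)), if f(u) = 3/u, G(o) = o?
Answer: 2458620/73 ≈ 33680.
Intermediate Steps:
r(m) = -m + 3/(1 + 2*m²) (r(m) = 3/((m² + m*m) + 1) - m = 3/((m² + m²) + 1) - m = 3/(2*m² + 1) - m = 3/(1 + 2*m²) - m = -m + 3/(1 + 2*m²))
314*(-18*r(6)) = 314*(-18*(3 - 1*6 - 2*6³)/(1 + 2*6²)) = 314*(-18*(3 - 6 - 2*216)/(1 + 2*36)) = 314*(-18*(3 - 6 - 432)/(1 + 72)) = 314*(-18*(-435)/73) = 314*(-18*(-435/73)) = 314*(7830/73) = 2458620/73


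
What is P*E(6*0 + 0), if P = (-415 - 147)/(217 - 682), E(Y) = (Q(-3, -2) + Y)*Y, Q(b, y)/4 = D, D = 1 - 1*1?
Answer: 0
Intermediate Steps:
D = 0 (D = 1 - 1 = 0)
Q(b, y) = 0 (Q(b, y) = 4*0 = 0)
E(Y) = Y² (E(Y) = (0 + Y)*Y = Y*Y = Y²)
P = 562/465 (P = -562/(-465) = -562*(-1/465) = 562/465 ≈ 1.2086)
P*E(6*0 + 0) = 562*(6*0 + 0)²/465 = 562*(0 + 0)²/465 = (562/465)*0² = (562/465)*0 = 0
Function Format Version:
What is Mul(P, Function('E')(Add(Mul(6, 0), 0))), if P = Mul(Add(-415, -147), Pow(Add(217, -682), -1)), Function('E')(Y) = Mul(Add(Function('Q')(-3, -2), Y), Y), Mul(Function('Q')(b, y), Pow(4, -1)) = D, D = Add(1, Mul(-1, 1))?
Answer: 0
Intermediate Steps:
D = 0 (D = Add(1, -1) = 0)
Function('Q')(b, y) = 0 (Function('Q')(b, y) = Mul(4, 0) = 0)
Function('E')(Y) = Pow(Y, 2) (Function('E')(Y) = Mul(Add(0, Y), Y) = Mul(Y, Y) = Pow(Y, 2))
P = Rational(562, 465) (P = Mul(-562, Pow(-465, -1)) = Mul(-562, Rational(-1, 465)) = Rational(562, 465) ≈ 1.2086)
Mul(P, Function('E')(Add(Mul(6, 0), 0))) = Mul(Rational(562, 465), Pow(Add(Mul(6, 0), 0), 2)) = Mul(Rational(562, 465), Pow(Add(0, 0), 2)) = Mul(Rational(562, 465), Pow(0, 2)) = Mul(Rational(562, 465), 0) = 0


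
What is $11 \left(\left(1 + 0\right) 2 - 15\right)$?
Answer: $-143$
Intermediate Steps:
$11 \left(\left(1 + 0\right) 2 - 15\right) = 11 \left(1 \cdot 2 - 15\right) = 11 \left(2 - 15\right) = 11 \left(-13\right) = -143$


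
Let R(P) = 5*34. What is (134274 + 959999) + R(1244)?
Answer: 1094443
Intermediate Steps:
R(P) = 170
(134274 + 959999) + R(1244) = (134274 + 959999) + 170 = 1094273 + 170 = 1094443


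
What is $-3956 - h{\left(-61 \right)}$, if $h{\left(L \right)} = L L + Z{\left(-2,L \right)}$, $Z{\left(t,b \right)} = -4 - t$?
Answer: $-7675$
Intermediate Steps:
$h{\left(L \right)} = -2 + L^{2}$ ($h{\left(L \right)} = L L - 2 = L^{2} + \left(-4 + 2\right) = L^{2} - 2 = -2 + L^{2}$)
$-3956 - h{\left(-61 \right)} = -3956 - \left(-2 + \left(-61\right)^{2}\right) = -3956 - \left(-2 + 3721\right) = -3956 - 3719 = -7675$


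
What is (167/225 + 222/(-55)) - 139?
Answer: -352178/2475 ≈ -142.29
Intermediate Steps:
(167/225 + 222/(-55)) - 139 = (167*(1/225) + 222*(-1/55)) - 139 = (167/225 - 222/55) - 139 = -8153/2475 - 139 = -352178/2475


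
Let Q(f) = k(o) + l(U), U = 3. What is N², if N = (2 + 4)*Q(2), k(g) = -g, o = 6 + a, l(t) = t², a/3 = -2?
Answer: 2916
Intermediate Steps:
a = -6 (a = 3*(-2) = -6)
o = 0 (o = 6 - 6 = 0)
Q(f) = 9 (Q(f) = -1*0 + 3² = 0 + 9 = 9)
N = 54 (N = (2 + 4)*9 = 6*9 = 54)
N² = 54² = 2916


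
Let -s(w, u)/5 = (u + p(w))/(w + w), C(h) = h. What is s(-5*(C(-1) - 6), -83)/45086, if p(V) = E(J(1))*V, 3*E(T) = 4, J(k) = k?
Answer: 109/1893612 ≈ 5.7562e-5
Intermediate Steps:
E(T) = 4/3 (E(T) = (⅓)*4 = 4/3)
p(V) = 4*V/3
s(w, u) = -5*(u + 4*w/3)/(2*w) (s(w, u) = -5*(u + 4*w/3)/(w + w) = -5*(u + 4*w/3)/(2*w))
s(-5*(C(-1) - 6), -83)/45086 = (5*(-(-20)*(-1 - 6) - 3*(-83))/(6*((-5*(-1 - 6)))))/45086 = (5*(-(-20)*(-7) + 249)/(6*((-5*(-7)))))*(1/45086) = ((⅚)*(-4*35 + 249)/35)*(1/45086) = ((⅚)*(1/35)*(-140 + 249))*(1/45086) = ((⅚)*(1/35)*109)*(1/45086) = (109/42)*(1/45086) = 109/1893612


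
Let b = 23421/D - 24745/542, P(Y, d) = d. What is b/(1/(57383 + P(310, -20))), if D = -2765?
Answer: -4652948519841/1498630 ≈ -3.1048e+6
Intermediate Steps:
b = -81114107/1498630 (b = 23421/(-2765) - 24745/542 = 23421*(-1/2765) - 24745*1/542 = -23421/2765 - 24745/542 = -81114107/1498630 ≈ -54.125)
b/(1/(57383 + P(310, -20))) = -81114107/(1498630*(1/(57383 - 20))) = -81114107/(1498630*(1/57363)) = -81114107/(1498630*1/57363) = -81114107/1498630*57363 = -4652948519841/1498630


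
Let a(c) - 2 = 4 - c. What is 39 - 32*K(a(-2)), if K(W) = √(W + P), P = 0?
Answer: 39 - 64*√2 ≈ -51.510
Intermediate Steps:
a(c) = 6 - c (a(c) = 2 + (4 - c) = 6 - c)
K(W) = √W (K(W) = √(W + 0) = √W)
39 - 32*K(a(-2)) = 39 - 32*√(6 - 1*(-2)) = 39 - 32*√(6 + 2) = 39 - 64*√2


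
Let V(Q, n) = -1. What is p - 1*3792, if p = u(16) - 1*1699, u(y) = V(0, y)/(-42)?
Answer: -230621/42 ≈ -5491.0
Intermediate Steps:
u(y) = 1/42 (u(y) = -1/(-42) = -1*(-1/42) = 1/42)
p = -71357/42 (p = 1/42 - 1*1699 = 1/42 - 1699 = -71357/42 ≈ -1699.0)
p - 1*3792 = -71357/42 - 1*3792 = -71357/42 - 3792 = -230621/42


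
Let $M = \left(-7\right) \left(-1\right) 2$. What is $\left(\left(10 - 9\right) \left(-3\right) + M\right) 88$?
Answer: $968$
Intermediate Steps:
$M = 14$ ($M = 7 \cdot 2 = 14$)
$\left(\left(10 - 9\right) \left(-3\right) + M\right) 88 = \left(\left(10 - 9\right) \left(-3\right) + 14\right) 88 = \left(1 \left(-3\right) + 14\right) 88 = \left(-3 + 14\right) 88 = 11 \cdot 88 = 968$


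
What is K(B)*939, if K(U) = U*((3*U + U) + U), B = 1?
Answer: 4695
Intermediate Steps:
K(U) = 5*U² (K(U) = U*(4*U + U) = U*(5*U) = 5*U²)
K(B)*939 = (5*1²)*939 = (5*1)*939 = 5*939 = 4695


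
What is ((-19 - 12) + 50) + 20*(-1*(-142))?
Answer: 2859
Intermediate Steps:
((-19 - 12) + 50) + 20*(-1*(-142)) = (-31 + 50) + 20*142 = 19 + 2840 = 2859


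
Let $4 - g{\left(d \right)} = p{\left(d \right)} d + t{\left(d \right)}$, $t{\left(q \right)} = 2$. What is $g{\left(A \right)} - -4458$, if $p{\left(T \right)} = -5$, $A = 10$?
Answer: $4510$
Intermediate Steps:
$g{\left(d \right)} = 2 + 5 d$ ($g{\left(d \right)} = 4 - \left(- 5 d + 2\right) = 4 - \left(2 - 5 d\right) = 4 + \left(-2 + 5 d\right) = 2 + 5 d$)
$g{\left(A \right)} - -4458 = \left(2 + 5 \cdot 10\right) - -4458 = \left(2 + 50\right) + 4458 = 52 + 4458 = 4510$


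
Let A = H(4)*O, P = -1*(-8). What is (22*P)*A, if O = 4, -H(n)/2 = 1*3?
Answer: -4224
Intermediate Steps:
H(n) = -6 (H(n) = -2*3 = -6)
P = 8
A = -24 (A = -6*4 = -24)
(22*P)*A = (22*8)*(-24) = 176*(-24) = -4224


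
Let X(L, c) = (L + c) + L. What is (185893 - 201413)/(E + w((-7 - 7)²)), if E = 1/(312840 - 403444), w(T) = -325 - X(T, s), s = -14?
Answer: 1406174080/63694613 ≈ 22.077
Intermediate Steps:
X(L, c) = c + 2*L
w(T) = -311 - 2*T (w(T) = -325 - (-14 + 2*T) = -325 + (14 - 2*T) = -311 - 2*T)
E = -1/90604 (E = 1/(-90604) = -1/90604 ≈ -1.1037e-5)
(185893 - 201413)/(E + w((-7 - 7)²)) = (185893 - 201413)/(-1/90604 + (-311 - 2*(-7 - 7)²)) = -15520/(-1/90604 + (-311 - 2*(-14)²)) = -15520/(-1/90604 + (-311 - 2*196)) = -15520/(-1/90604 + (-311 - 392)) = -15520/(-1/90604 - 703) = -15520/(-63694613/90604) = -15520*(-90604/63694613) = 1406174080/63694613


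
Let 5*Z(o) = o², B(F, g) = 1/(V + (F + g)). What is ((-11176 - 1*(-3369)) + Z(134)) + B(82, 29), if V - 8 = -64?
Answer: -231868/55 ≈ -4215.8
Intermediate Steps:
V = -56 (V = 8 - 64 = -56)
B(F, g) = 1/(-56 + F + g) (B(F, g) = 1/(-56 + (F + g)) = 1/(-56 + F + g))
Z(o) = o²/5
((-11176 - 1*(-3369)) + Z(134)) + B(82, 29) = ((-11176 - 1*(-3369)) + (⅕)*134²) + 1/(-56 + 82 + 29) = ((-11176 + 3369) + (⅕)*17956) + 1/55 = (-7807 + 17956/5) + 1/55 = -21079/5 + 1/55 = -231868/55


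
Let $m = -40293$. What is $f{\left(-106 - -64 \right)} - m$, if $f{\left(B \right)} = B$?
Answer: $40251$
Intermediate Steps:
$f{\left(-106 - -64 \right)} - m = \left(-106 - -64\right) - -40293 = \left(-106 + 64\right) + 40293 = -42 + 40293 = 40251$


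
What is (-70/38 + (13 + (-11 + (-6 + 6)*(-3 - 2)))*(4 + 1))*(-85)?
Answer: -13175/19 ≈ -693.42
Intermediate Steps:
(-70/38 + (13 + (-11 + (-6 + 6)*(-3 - 2)))*(4 + 1))*(-85) = (-70*1/38 + (13 + (-11 + 0*(-5)))*5)*(-85) = (-35/19 + (13 + (-11 + 0))*5)*(-85) = (-35/19 + (13 - 11)*5)*(-85) = (-35/19 + 2*5)*(-85) = (-35/19 + 10)*(-85) = (155/19)*(-85) = -13175/19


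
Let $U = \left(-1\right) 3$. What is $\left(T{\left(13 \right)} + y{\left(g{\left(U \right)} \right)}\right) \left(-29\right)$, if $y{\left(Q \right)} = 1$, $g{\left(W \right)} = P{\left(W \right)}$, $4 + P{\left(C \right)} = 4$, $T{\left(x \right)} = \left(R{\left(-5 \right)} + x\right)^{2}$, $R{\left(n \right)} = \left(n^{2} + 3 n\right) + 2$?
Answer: $-18154$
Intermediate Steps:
$U = -3$
$R{\left(n \right)} = 2 + n^{2} + 3 n$
$T{\left(x \right)} = \left(12 + x\right)^{2}$ ($T{\left(x \right)} = \left(\left(2 + \left(-5\right)^{2} + 3 \left(-5\right)\right) + x\right)^{2} = \left(\left(2 + 25 - 15\right) + x\right)^{2} = \left(12 + x\right)^{2}$)
$P{\left(C \right)} = 0$ ($P{\left(C \right)} = -4 + 4 = 0$)
$g{\left(W \right)} = 0$
$\left(T{\left(13 \right)} + y{\left(g{\left(U \right)} \right)}\right) \left(-29\right) = \left(\left(12 + 13\right)^{2} + 1\right) \left(-29\right) = \left(25^{2} + 1\right) \left(-29\right) = \left(625 + 1\right) \left(-29\right) = 626 \left(-29\right) = -18154$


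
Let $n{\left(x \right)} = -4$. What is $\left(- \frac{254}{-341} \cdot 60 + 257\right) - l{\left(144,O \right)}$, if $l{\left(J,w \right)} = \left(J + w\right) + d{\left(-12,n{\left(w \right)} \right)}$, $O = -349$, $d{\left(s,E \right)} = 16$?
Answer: $\frac{167326}{341} \approx 490.69$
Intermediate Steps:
$l{\left(J,w \right)} = 16 + J + w$ ($l{\left(J,w \right)} = \left(J + w\right) + 16 = 16 + J + w$)
$\left(- \frac{254}{-341} \cdot 60 + 257\right) - l{\left(144,O \right)} = \left(- \frac{254}{-341} \cdot 60 + 257\right) - \left(16 + 144 - 349\right) = \left(\left(-254\right) \left(- \frac{1}{341}\right) 60 + 257\right) - -189 = \left(\frac{254}{341} \cdot 60 + 257\right) + 189 = \left(\frac{15240}{341} + 257\right) + 189 = \frac{102877}{341} + 189 = \frac{167326}{341}$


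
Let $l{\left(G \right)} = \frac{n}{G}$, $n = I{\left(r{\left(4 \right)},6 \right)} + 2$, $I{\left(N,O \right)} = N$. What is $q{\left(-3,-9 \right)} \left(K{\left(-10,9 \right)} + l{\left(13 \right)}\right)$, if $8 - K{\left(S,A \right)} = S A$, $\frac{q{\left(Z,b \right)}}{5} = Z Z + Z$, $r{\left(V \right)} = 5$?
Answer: $\frac{38430}{13} \approx 2956.2$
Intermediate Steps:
$q{\left(Z,b \right)} = 5 Z + 5 Z^{2}$ ($q{\left(Z,b \right)} = 5 \left(Z Z + Z\right) = 5 \left(Z^{2} + Z\right) = 5 \left(Z + Z^{2}\right) = 5 Z + 5 Z^{2}$)
$K{\left(S,A \right)} = 8 - A S$ ($K{\left(S,A \right)} = 8 - S A = 8 - A S$)
$n = 7$ ($n = 5 + 2 = 7$)
$l{\left(G \right)} = \frac{7}{G}$
$q{\left(-3,-9 \right)} \left(K{\left(-10,9 \right)} + l{\left(13 \right)}\right) = 5 \left(-3\right) \left(1 - 3\right) \left(\left(8 - 9 \left(-10\right)\right) + \frac{7}{13}\right) = 5 \left(-3\right) \left(-2\right) \left(\left(8 + 90\right) + 7 \cdot \frac{1}{13}\right) = 30 \left(98 + \frac{7}{13}\right) = 30 \cdot \frac{1281}{13} = \frac{38430}{13}$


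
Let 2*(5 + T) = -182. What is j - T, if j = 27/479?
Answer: 46011/479 ≈ 96.056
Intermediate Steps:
j = 27/479 (j = 27*(1/479) = 27/479 ≈ 0.056367)
T = -96 (T = -5 + (½)*(-182) = -5 - 91 = -96)
j - T = 27/479 - 1*(-96) = 27/479 + 96 = 46011/479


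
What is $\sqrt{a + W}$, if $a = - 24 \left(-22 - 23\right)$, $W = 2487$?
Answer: $\sqrt{3567} \approx 59.724$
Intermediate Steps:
$a = 1080$ ($a = \left(-24\right) \left(-45\right) = 1080$)
$\sqrt{a + W} = \sqrt{1080 + 2487} = \sqrt{3567}$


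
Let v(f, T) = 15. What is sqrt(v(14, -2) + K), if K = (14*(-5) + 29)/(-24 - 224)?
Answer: sqrt(233182)/124 ≈ 3.8943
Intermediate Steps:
K = 41/248 (K = (-70 + 29)/(-248) = -41*(-1/248) = 41/248 ≈ 0.16532)
sqrt(v(14, -2) + K) = sqrt(15 + 41/248) = sqrt(3761/248) = sqrt(233182)/124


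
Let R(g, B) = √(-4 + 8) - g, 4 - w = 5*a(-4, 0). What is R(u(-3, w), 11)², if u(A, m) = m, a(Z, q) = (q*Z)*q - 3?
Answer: 289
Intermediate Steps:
a(Z, q) = -3 + Z*q² (a(Z, q) = (Z*q)*q - 3 = Z*q² - 3 = -3 + Z*q²)
w = 19 (w = 4 - 5*(-3 - 4*0²) = 4 - 5*(-3 - 4*0) = 4 - 5*(-3 + 0) = 4 - 5*(-3) = 4 - 1*(-15) = 4 + 15 = 19)
R(g, B) = 2 - g (R(g, B) = √4 - g = 2 - g)
R(u(-3, w), 11)² = (2 - 1*19)² = (2 - 19)² = (-17)² = 289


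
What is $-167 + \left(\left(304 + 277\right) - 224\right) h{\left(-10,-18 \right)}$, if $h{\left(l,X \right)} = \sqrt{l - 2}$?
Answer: $-167 + 714 i \sqrt{3} \approx -167.0 + 1236.7 i$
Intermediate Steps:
$h{\left(l,X \right)} = \sqrt{-2 + l}$
$-167 + \left(\left(304 + 277\right) - 224\right) h{\left(-10,-18 \right)} = -167 + \left(\left(304 + 277\right) - 224\right) \sqrt{-2 - 10} = -167 + \left(581 - 224\right) \sqrt{-12} = -167 + 357 \cdot 2 i \sqrt{3} = -167 + 714 i \sqrt{3}$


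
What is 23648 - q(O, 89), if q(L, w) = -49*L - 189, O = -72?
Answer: 20309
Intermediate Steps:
q(L, w) = -189 - 49*L
23648 - q(O, 89) = 23648 - (-189 - 49*(-72)) = 23648 - (-189 + 3528) = 23648 - 1*3339 = 23648 - 3339 = 20309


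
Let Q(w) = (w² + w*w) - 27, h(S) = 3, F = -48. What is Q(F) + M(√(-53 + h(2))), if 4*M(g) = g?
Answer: 4581 + 5*I*√2/4 ≈ 4581.0 + 1.7678*I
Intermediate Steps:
Q(w) = -27 + 2*w² (Q(w) = (w² + w²) - 27 = 2*w² - 27 = -27 + 2*w²)
M(g) = g/4
Q(F) + M(√(-53 + h(2))) = (-27 + 2*(-48)²) + √(-53 + 3)/4 = (-27 + 2*2304) + √(-50)/4 = (-27 + 4608) + (5*I*√2)/4 = 4581 + 5*I*√2/4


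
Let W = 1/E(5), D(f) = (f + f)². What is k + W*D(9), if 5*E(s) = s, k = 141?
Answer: 465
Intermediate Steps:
E(s) = s/5
D(f) = 4*f² (D(f) = (2*f)² = 4*f²)
W = 1 (W = 1/((⅕)*5) = 1/1 = 1)
k + W*D(9) = 141 + 1*(4*9²) = 141 + 1*(4*81) = 141 + 1*324 = 141 + 324 = 465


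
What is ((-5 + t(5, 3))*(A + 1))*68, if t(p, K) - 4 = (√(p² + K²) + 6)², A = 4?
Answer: 23460 + 4080*√34 ≈ 47250.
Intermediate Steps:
t(p, K) = 4 + (6 + √(K² + p²))² (t(p, K) = 4 + (√(p² + K²) + 6)² = 4 + (√(K² + p²) + 6)² = 4 + (6 + √(K² + p²))²)
((-5 + t(5, 3))*(A + 1))*68 = ((-5 + (4 + (6 + √(3² + 5²))²))*(4 + 1))*68 = ((-5 + (4 + (6 + √(9 + 25))²))*5)*68 = ((-5 + (4 + (6 + √34)²))*5)*68 = ((-1 + (6 + √34)²)*5)*68 = (-5 + 5*(6 + √34)²)*68 = -340 + 340*(6 + √34)²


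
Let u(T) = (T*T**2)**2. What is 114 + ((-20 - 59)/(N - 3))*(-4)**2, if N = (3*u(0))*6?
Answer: 1606/3 ≈ 535.33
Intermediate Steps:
u(T) = T**6 (u(T) = (T**3)**2 = T**6)
N = 0 (N = (3*0**6)*6 = (3*0)*6 = 0*6 = 0)
114 + ((-20 - 59)/(N - 3))*(-4)**2 = 114 + ((-20 - 59)/(0 - 3))*(-4)**2 = 114 - 79/(-3)*16 = 114 - 79*(-1/3)*16 = 114 + (79/3)*16 = 114 + 1264/3 = 1606/3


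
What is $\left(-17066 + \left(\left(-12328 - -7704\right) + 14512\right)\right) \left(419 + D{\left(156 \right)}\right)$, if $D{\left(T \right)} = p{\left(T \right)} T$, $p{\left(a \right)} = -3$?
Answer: $351722$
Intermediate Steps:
$D{\left(T \right)} = - 3 T$
$\left(-17066 + \left(\left(-12328 - -7704\right) + 14512\right)\right) \left(419 + D{\left(156 \right)}\right) = \left(-17066 + \left(\left(-12328 - -7704\right) + 14512\right)\right) \left(419 - 468\right) = \left(-17066 + \left(\left(-12328 + 7704\right) + 14512\right)\right) \left(419 - 468\right) = \left(-17066 + \left(-4624 + 14512\right)\right) \left(-49\right) = \left(-17066 + 9888\right) \left(-49\right) = \left(-7178\right) \left(-49\right) = 351722$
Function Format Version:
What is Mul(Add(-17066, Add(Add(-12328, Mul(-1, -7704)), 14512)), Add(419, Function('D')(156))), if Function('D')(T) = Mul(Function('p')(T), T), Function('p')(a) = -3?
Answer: 351722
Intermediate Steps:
Function('D')(T) = Mul(-3, T)
Mul(Add(-17066, Add(Add(-12328, Mul(-1, -7704)), 14512)), Add(419, Function('D')(156))) = Mul(Add(-17066, Add(Add(-12328, Mul(-1, -7704)), 14512)), Add(419, Mul(-3, 156))) = Mul(Add(-17066, Add(Add(-12328, 7704), 14512)), Add(419, -468)) = Mul(Add(-17066, Add(-4624, 14512)), -49) = Mul(Add(-17066, 9888), -49) = Mul(-7178, -49) = 351722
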